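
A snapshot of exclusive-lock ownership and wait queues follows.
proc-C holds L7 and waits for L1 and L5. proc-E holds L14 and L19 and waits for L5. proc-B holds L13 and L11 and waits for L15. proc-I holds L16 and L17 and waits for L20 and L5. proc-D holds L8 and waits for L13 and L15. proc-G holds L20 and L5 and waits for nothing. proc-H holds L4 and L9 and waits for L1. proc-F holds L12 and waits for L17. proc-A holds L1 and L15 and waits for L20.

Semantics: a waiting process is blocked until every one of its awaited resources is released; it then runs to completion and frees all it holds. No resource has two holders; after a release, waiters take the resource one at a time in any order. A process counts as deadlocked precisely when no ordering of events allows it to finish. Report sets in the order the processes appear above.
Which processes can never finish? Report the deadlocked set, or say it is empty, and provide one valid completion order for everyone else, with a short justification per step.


Nothing here is deadlocked.
Key observation: no waiting chain loops back on itself — every chain ends at a process that waits on nothing, so everyone eventually runs.
One completion order for the rest: proc-G, proc-I, proc-E, proc-F, proc-A, proc-B, proc-H, proc-C, proc-D.
Verifying each step:
  run proc-G (it waits on nothing); releases L20 and L5
  run proc-I (all its waits — L20 and L5 — are resolved); releases L16 and L17
  run proc-E (all its waits — L5 — are resolved); releases L14 and L19
  run proc-F (all its waits — L17 — are resolved); releases L12
  run proc-A (all its waits — L20 — are resolved); releases L1 and L15
  run proc-B (all its waits — L15 — are resolved); releases L13 and L11
  run proc-H (all its waits — L1 — are resolved); releases L4 and L9
  run proc-C (all its waits — L1 and L5 — are resolved); releases L7
  run proc-D (all its waits — L13 and L15 — are resolved); releases L8


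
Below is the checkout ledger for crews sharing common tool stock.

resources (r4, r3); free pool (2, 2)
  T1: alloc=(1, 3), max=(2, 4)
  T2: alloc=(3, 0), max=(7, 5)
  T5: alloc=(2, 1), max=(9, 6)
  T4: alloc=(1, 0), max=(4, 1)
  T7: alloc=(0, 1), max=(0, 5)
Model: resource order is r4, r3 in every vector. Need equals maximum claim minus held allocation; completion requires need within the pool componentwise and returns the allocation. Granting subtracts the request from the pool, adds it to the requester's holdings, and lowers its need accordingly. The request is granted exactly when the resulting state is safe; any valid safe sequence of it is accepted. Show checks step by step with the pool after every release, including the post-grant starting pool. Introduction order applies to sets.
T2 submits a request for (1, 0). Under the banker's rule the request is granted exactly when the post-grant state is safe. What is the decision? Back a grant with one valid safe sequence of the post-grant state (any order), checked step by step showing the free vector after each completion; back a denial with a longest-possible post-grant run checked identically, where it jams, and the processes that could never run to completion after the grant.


DENY — the pretend-granted state is unsafe.
Key observation: the wall is r4: completing T1, T7 brings the pool only to (2, 6), and all the rest need more.
Pretend the grant happened; the run T1, T7 goes as far as possible. Verifying each step:
  pool = (1, 2)
  T1 needs (1, 1) <= (1, 2) -> finishes; pool += (1, 3) = (2, 5)
  T7 needs (0, 4) <= (2, 5) -> finishes; pool += (0, 1) = (2, 6)
  T2 still needs (3, 5) but only (2, 6) is free — short on r4
  T5 still needs (7, 5) but only (2, 6) is free — short on r4
  T4 still needs (3, 1) but only (2, 6) is free — short on r4
Had the request been granted, T2, T5 and T4 could never finish.


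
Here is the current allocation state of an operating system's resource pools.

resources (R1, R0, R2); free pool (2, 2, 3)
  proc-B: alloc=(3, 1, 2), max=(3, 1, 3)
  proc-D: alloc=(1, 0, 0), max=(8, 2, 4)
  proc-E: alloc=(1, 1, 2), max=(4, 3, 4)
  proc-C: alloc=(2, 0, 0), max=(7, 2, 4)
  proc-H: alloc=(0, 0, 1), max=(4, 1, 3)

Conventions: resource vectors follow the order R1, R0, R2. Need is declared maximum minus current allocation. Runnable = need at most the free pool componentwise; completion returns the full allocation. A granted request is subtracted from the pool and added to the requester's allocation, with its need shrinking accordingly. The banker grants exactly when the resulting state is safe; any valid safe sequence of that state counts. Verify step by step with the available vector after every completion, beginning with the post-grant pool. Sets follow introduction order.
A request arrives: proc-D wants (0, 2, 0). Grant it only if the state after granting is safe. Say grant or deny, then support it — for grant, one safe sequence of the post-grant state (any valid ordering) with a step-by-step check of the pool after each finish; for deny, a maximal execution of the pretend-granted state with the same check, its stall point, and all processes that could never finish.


DENY: after the grant no complete ordering would exist.
Key observation: after proc-B, proc-H the pool peaks at (5, 1, 6), and each blocked process is short somewhere: proc-D on R1; proc-E on R0; proc-C on R0.
On the post-grant state, proc-B, proc-H is a maximal run — nothing extends it. Check, step by step:
  pool = (2, 0, 3)
  proc-B: need (0, 0, 1) fits (2, 0, 3); releases (3, 1, 2), pool now (5, 1, 5)
  proc-H: need (4, 1, 2) fits (5, 1, 5); releases (0, 0, 1), pool now (5, 1, 6)
  blocked: proc-D wants (7, 0, 4), pool (5, 1, 6) — not enough R1
  blocked: proc-E wants (3, 2, 2), pool (5, 1, 6) — not enough R0
  blocked: proc-C wants (5, 2, 4), pool (5, 1, 6) — not enough R0
Processes that could never finish after the grant: proc-D, proc-E and proc-C.


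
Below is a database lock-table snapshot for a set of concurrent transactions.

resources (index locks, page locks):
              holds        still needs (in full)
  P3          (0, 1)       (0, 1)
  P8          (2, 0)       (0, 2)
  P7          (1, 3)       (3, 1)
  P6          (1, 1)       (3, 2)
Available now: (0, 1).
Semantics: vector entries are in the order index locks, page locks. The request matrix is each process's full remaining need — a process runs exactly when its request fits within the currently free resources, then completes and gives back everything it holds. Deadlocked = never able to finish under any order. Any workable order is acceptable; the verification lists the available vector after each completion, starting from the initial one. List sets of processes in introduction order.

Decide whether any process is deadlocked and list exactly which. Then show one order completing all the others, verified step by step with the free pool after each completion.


Deadlocked: P7 and P6.
Key observation: no order helps: past P3, P8, the free pool tops out at (2, 2), below what each blocked process needs in index locks.
The rest can finish in the order P3, P8. Verifying each step:
  pool = (0, 1)
  P3: need (0, 1) fits (0, 1); releases (0, 1), pool now (0, 2)
  P8: need (0, 2) fits (0, 2); releases (2, 0), pool now (2, 2)
None of the blocked processes ever fits:
  blocked: P7 wants (3, 1), pool (2, 2) — not enough index locks
  blocked: P6 wants (3, 2), pool (2, 2) — not enough index locks


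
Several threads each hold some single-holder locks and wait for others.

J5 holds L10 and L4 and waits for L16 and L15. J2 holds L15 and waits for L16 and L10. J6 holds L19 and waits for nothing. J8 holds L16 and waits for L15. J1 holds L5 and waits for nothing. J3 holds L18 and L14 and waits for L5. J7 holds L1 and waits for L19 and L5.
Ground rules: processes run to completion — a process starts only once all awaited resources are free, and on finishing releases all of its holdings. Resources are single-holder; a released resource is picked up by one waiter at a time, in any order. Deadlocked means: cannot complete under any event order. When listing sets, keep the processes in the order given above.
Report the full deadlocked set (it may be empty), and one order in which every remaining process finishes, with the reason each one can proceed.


Deadlocked: J5, J2 and J8.
Key observation: the wait chain closes on itself along J5 -> J2 -> J5; J8 is caught in further circular waits.
One completion order for the rest: J1, J3, J6, J7.
Verifying each step:
  run J1 (it waits on nothing); releases L5
  J3 waits on L5 — all released -> runs and releases L18 and L14
  run J6 (it waits on nothing); releases L19
  J7 waits on L19 and L5 — all released -> runs and releases L1


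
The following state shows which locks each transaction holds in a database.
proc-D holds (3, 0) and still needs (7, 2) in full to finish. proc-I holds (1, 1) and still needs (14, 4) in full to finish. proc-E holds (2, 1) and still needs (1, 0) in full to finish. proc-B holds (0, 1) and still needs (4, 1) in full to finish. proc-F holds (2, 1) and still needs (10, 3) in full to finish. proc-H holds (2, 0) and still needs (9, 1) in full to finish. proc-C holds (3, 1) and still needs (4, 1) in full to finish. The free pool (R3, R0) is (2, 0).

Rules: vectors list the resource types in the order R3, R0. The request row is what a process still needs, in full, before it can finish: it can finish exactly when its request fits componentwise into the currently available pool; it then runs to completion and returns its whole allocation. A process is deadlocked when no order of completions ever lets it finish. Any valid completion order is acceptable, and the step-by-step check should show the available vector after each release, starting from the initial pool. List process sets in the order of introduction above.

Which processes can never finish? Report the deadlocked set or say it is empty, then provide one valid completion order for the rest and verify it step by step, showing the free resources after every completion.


The deadlocked set is empty.
Key observation: proc-E can run right away; the returned allocation unlocks the remaining processes in turn.
One completion order for the rest: proc-E, proc-B, proc-C, proc-D, proc-H, proc-F, proc-I. Verifying each step:
  pool = (2, 0)
  proc-E: need (1, 0) fits (2, 0); releases (2, 1), pool now (4, 1)
  proc-B: need (4, 1) fits (4, 1); releases (0, 1), pool now (4, 2)
  proc-C: need (4, 1) fits (4, 2); releases (3, 1), pool now (7, 3)
  proc-D: need (7, 2) fits (7, 3); releases (3, 0), pool now (10, 3)
  proc-H: need (9, 1) fits (10, 3); releases (2, 0), pool now (12, 3)
  proc-F: need (10, 3) fits (12, 3); releases (2, 1), pool now (14, 4)
  proc-I: need (14, 4) fits (14, 4); releases (1, 1), pool now (15, 5)


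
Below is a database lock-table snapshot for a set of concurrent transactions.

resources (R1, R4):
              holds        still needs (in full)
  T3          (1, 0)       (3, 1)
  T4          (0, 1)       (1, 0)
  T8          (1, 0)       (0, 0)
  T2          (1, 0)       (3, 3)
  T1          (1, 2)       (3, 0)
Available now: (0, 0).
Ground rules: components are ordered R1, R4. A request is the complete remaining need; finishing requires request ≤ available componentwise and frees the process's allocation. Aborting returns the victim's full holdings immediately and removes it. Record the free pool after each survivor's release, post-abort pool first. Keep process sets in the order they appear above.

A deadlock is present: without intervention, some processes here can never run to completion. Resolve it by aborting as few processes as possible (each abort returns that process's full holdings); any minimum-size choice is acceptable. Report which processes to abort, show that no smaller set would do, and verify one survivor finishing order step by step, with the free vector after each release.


Minimum abort set: T3 and T2.
Key observation: aborting T3 and T2 returns (2, 0), and T1 — hopeless before — runs at step 3 with the returned capacity in the pool.
No one abort is enough; case by case: T3 alone leaves T2 blocked (short on R1 and R4); T4 alone leaves T3 blocked (short on R1); T8 alone leaves T3 blocked (short on R1); T2 alone leaves T3 blocked (short on R1); T1 alone leaves T3 blocked (short on R1).
One survivor order: T8, T4, T1. Check, step by step (post-abort pool first):
  pool = (2, 0)
  T8: need (0, 0) fits (2, 0); releases (1, 0), pool now (3, 0)
  T4: need (1, 0) fits (3, 0); releases (0, 1), pool now (3, 1)
  T1: need (3, 0) fits (3, 1); releases (1, 2), pool now (4, 3)


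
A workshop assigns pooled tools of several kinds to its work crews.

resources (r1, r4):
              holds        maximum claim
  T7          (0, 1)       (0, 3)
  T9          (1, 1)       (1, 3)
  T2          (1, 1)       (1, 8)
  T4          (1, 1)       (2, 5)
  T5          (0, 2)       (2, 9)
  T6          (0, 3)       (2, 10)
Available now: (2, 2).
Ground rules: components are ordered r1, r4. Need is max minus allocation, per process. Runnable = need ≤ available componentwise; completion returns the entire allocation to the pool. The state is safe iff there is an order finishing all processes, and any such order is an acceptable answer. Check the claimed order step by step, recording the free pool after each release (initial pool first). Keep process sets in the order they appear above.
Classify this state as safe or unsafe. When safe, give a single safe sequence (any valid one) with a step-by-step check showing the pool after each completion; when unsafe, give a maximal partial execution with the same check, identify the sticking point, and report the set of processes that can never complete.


UNSAFE — no complete ordering exists.
Key observation: r4 is the bottleneck — with T7, T9, T4 done the pool holds (4, 5), short of every remaining need.
A maximal execution: T7, T9, T4 — then nothing else fits. Verifying each step:
  pool = (2, 2)
  run T7 (needs (0, 2), free (2, 2)); after release of (0, 1) the pool is (2, 3)
  run T9 (needs (0, 2), free (2, 3)); after release of (1, 1) the pool is (3, 4)
  run T4 (needs (1, 4), free (3, 4)); after release of (1, 1) the pool is (4, 5)
  T2 cannot run: need (0, 7) vs free (4, 5) (insufficient r4)
  T5 cannot run: need (2, 7) vs free (4, 5) (insufficient r4)
  T6 cannot run: need (2, 7) vs free (4, 5) (insufficient r4)
Permanently blocked: T2, T5 and T6.


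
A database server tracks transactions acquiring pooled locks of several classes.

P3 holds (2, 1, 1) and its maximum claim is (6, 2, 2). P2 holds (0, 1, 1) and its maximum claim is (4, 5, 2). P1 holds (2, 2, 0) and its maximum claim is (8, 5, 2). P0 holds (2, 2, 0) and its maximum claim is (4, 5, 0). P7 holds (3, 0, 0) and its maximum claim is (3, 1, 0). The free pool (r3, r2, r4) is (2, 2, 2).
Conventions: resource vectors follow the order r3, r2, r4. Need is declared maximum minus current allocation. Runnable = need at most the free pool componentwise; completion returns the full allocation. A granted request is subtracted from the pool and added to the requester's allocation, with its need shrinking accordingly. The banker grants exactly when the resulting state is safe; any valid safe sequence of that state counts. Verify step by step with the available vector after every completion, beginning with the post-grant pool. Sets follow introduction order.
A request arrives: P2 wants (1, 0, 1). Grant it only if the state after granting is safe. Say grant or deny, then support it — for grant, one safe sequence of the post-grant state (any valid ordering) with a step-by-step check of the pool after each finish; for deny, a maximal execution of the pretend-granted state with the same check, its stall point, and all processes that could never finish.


GRANT: granting preserves safety; a valid post-grant sequence is P7, P3, P0, P1, P2.
Key observation: granting shrinks the pool to (1, 2, 1), yet P7 still fits and the chain goes through.
Verifying the post-grant state step by step:
  pool = (1, 2, 1)
  run P7 (needs (0, 1, 0), free (1, 2, 1)); after release of (3, 0, 0) the pool is (4, 2, 1)
  run P3 (needs (4, 1, 1), free (4, 2, 1)); after release of (2, 1, 1) the pool is (6, 3, 2)
  run P0 (needs (2, 3, 0), free (6, 3, 2)); after release of (2, 2, 0) the pool is (8, 5, 2)
  run P1 (needs (6, 3, 2), free (8, 5, 2)); after release of (2, 2, 0) the pool is (10, 7, 2)
  run P2 (needs (3, 4, 0), free (10, 7, 2)); after release of (1, 1, 2) the pool is (11, 8, 4)


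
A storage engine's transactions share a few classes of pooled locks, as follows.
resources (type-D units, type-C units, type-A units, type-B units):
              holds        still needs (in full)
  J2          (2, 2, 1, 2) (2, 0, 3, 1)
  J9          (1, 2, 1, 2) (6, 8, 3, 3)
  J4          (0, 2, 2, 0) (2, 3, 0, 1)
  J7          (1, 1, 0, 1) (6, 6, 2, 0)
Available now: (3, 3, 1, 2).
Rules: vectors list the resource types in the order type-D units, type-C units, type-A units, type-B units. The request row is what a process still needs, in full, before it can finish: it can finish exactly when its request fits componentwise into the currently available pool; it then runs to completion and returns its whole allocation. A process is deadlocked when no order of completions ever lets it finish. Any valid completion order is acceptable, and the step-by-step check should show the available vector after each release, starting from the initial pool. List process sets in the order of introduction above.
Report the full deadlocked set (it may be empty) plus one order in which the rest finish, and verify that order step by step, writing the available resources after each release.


Deadlocked set: J9 and J7.
Key observation: after J4, J2 complete, (5, 7, 4, 4) is the best the pool ever gets, yet each leftover process wants more type-D units.
A valid finishing order for the others: J4, J2. Walking it through:
  pool = (3, 3, 1, 2)
  J4: need (2, 3, 0, 1) fits (3, 3, 1, 2); releases (0, 2, 2, 0), pool now (3, 5, 3, 2)
  J2: need (2, 0, 3, 1) fits (3, 5, 3, 2); releases (2, 2, 1, 2), pool now (5, 7, 4, 4)
None of the blocked processes ever fits:
  blocked: J9 wants (6, 8, 3, 3), pool (5, 7, 4, 4) — not enough type-D units and type-C units
  blocked: J7 wants (6, 6, 2, 0), pool (5, 7, 4, 4) — not enough type-D units


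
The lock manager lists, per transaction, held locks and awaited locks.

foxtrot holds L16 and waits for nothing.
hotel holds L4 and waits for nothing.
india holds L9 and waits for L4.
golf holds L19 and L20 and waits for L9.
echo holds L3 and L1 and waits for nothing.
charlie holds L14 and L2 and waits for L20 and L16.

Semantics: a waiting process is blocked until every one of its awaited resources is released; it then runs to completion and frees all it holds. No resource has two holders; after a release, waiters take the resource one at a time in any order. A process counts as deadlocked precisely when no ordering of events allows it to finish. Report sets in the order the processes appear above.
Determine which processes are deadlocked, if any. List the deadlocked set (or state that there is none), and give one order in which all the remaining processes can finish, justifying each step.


Nothing here is deadlocked.
Key observation: every chain of waits terminates; starting from the processes that wait on nothing, all the rest unlock in turn.
One completion order for the rest: echo, hotel, india, golf, foxtrot, charlie.
Walking it through:
  run echo (it waits on nothing); releases L3 and L1
  run hotel (it waits on nothing); releases L4
  india: everything it awaited (L4) is free; runs, freeing L9
  golf: everything it awaited (L9) is free; runs, freeing L19 and L20
  run foxtrot (it waits on nothing); releases L16
  charlie: everything it awaited (L20 and L16) is free; runs, freeing L14 and L2


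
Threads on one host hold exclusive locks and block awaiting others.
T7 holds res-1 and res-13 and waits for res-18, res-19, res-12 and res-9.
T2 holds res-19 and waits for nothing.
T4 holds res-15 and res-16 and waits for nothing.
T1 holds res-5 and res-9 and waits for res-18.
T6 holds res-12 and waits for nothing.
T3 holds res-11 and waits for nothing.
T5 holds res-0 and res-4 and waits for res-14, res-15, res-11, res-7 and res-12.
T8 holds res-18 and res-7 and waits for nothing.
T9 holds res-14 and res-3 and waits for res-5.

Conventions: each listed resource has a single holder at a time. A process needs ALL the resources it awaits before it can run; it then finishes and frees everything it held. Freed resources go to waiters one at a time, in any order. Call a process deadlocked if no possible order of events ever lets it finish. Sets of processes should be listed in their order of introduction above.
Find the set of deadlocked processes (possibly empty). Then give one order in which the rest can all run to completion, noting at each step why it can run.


No process is deadlocked.
Key observation: the wait relation is loop-free; peeling off processes with no waits unwinds the whole state.
A valid finishing order for the others: T4, T6, T3, T8, T2, T1, T9, T7, T5.
Step-by-step check:
  run T4 (it waits on nothing); releases res-15 and res-16
  run T6 (it waits on nothing); releases res-12
  run T3 (it waits on nothing); releases res-11
  run T8 (it waits on nothing); releases res-18 and res-7
  run T2 (it waits on nothing); releases res-19
  T1: everything it awaited (res-18) is free; runs, freeing res-5 and res-9
  T9: everything it awaited (res-5) is free; runs, freeing res-14 and res-3
  T7: everything it awaited (res-18, res-19, res-12 and res-9) is free; runs, freeing res-1 and res-13
  T5: everything it awaited (res-14, res-15, res-11, res-7 and res-12) is free; runs, freeing res-0 and res-4


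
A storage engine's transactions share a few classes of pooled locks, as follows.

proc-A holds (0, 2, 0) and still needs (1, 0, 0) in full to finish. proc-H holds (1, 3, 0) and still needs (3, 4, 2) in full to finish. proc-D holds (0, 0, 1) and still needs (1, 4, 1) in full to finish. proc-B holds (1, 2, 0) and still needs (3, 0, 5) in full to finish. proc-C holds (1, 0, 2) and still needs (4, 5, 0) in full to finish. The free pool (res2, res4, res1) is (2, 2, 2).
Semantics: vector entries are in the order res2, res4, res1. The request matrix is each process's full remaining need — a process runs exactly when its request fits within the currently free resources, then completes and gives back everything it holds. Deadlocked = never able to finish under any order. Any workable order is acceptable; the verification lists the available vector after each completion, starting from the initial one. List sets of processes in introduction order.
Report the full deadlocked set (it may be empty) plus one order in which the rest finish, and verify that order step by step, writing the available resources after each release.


Deadlocked set: proc-H, proc-B and proc-C.
Key observation: proc-A, proc-D can finish, but then (2, 4, 3) is all there is, and the blocked group's res2 demands exceed it.
One completion order for the rest: proc-A, proc-D. Walking it through:
  pool = (2, 2, 2)
  run proc-A (needs (1, 0, 0), free (2, 2, 2)); after release of (0, 2, 0) the pool is (2, 4, 2)
  run proc-D (needs (1, 4, 1), free (2, 4, 2)); after release of (0, 0, 1) the pool is (2, 4, 3)
The blocked processes can never fit:
  proc-H cannot run: need (3, 4, 2) vs free (2, 4, 3) (insufficient res2)
  proc-B cannot run: need (3, 0, 5) vs free (2, 4, 3) (insufficient res2 and res1)
  proc-C cannot run: need (4, 5, 0) vs free (2, 4, 3) (insufficient res2 and res4)


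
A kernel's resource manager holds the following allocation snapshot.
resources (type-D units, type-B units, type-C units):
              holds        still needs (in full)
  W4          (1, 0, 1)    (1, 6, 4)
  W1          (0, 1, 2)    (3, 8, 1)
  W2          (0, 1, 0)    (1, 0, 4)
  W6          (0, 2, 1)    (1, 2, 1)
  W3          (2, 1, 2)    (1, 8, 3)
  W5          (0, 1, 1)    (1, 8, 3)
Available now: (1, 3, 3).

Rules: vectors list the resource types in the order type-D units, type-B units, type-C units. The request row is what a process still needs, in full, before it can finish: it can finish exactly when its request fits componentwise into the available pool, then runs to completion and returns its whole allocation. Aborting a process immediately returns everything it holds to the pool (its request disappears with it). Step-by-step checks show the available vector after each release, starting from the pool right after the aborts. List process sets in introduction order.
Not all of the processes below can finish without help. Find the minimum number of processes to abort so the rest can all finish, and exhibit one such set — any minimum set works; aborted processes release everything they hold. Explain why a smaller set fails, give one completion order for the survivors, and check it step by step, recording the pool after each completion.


The answer: abort W1 and W3.
Key observation: the returned (2, 2, 4) from W1 and W3 is what brings W5 — unrunnable before, under any order — into play at step 4.
Why nothing smaller works — every single abort fails: W4 alone leaves W1 blocked (short on type-D units and type-B units); W1 alone leaves W3 blocked (short on type-B units); W2 alone leaves W1 blocked (short on type-D units and type-B units); W6 alone leaves W1 blocked (short on type-D units and type-B units); W3 alone leaves W1 blocked (short on type-B units); W5 alone leaves W1 blocked (short on type-D units and type-B units).
Survivors finish in the order: W6, W4, W2, W5. Step-by-step check (pool after the aborts first):
  pool = (3, 5, 7)
  W6: need (1, 2, 1) fits (3, 5, 7); releases (0, 2, 1), pool now (3, 7, 8)
  W4: need (1, 6, 4) fits (3, 7, 8); releases (1, 0, 1), pool now (4, 7, 9)
  W2: need (1, 0, 4) fits (4, 7, 9); releases (0, 1, 0), pool now (4, 8, 9)
  W5: need (1, 8, 3) fits (4, 8, 9); releases (0, 1, 1), pool now (4, 9, 10)


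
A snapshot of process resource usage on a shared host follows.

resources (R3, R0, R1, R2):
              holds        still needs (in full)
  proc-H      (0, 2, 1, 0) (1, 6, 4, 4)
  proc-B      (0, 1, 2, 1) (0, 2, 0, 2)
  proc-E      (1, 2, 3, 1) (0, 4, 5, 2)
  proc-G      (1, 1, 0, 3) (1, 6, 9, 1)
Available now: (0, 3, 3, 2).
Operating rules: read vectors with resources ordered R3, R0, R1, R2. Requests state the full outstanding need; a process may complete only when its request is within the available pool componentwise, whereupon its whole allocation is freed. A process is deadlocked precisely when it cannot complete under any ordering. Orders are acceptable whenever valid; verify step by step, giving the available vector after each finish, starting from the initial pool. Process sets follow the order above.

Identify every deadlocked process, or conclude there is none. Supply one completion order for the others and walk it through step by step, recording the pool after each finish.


No process is deadlocked.
Key observation: proc-B can run right away; the returned allocation unlocks the remaining processes in turn.
The rest can finish in the order proc-B, proc-E, proc-H, proc-G. Step-by-step check:
  pool = (0, 3, 3, 2)
  proc-B: need (0, 2, 0, 2) fits (0, 3, 3, 2); releases (0, 1, 2, 1), pool now (0, 4, 5, 3)
  proc-E: need (0, 4, 5, 2) fits (0, 4, 5, 3); releases (1, 2, 3, 1), pool now (1, 6, 8, 4)
  proc-H: need (1, 6, 4, 4) fits (1, 6, 8, 4); releases (0, 2, 1, 0), pool now (1, 8, 9, 4)
  proc-G: need (1, 6, 9, 1) fits (1, 8, 9, 4); releases (1, 1, 0, 3), pool now (2, 9, 9, 7)


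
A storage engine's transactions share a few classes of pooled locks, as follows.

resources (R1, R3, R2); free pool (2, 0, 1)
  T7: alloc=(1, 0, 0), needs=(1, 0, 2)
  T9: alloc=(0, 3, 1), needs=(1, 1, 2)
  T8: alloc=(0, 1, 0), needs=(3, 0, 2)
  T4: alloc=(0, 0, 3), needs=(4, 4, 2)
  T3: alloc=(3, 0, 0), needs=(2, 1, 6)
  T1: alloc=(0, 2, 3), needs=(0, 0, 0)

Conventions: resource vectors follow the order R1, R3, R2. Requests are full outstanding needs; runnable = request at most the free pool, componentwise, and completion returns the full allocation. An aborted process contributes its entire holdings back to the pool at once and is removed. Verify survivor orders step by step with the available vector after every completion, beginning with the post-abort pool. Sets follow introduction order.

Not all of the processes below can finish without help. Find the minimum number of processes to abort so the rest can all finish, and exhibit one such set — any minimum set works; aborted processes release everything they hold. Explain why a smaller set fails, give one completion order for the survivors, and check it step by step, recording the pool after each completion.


The answer: abort T4.
Key observation: no ordering could ever have run T3 before the abort of T4; with (0, 0, 3) back in the pool it fits at step 3.
Minimality: the empty abort set fails — the state is deadlocked as it stands.
One survivor order: T7, T1, T3, T8, T9. Verifying each step (post-abort pool first):
  pool = (2, 0, 4)
  run T7 (needs (1, 0, 2), free (2, 0, 4)); after release of (1, 0, 0) the pool is (3, 0, 4)
  run T1 (needs (0, 0, 0), free (3, 0, 4)); after release of (0, 2, 3) the pool is (3, 2, 7)
  run T3 (needs (2, 1, 6), free (3, 2, 7)); after release of (3, 0, 0) the pool is (6, 2, 7)
  run T8 (needs (3, 0, 2), free (6, 2, 7)); after release of (0, 1, 0) the pool is (6, 3, 7)
  run T9 (needs (1, 1, 2), free (6, 3, 7)); after release of (0, 3, 1) the pool is (6, 6, 8)


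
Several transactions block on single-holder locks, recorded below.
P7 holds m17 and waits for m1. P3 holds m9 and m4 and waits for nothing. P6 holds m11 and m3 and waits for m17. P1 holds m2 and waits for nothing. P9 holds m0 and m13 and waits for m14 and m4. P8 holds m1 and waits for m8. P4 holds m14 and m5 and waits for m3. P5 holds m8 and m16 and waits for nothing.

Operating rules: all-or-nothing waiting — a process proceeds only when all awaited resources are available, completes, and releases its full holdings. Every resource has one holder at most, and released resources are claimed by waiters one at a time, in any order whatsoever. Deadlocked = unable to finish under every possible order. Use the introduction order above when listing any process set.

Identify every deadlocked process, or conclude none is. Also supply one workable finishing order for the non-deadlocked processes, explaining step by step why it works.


No process is deadlocked.
Key observation: the wait relation is loop-free; peeling off processes with no waits unwinds the whole state.
One completion order for the rest: P5, P8, P1, P3, P7, P6, P4, P9.
Check, step by step:
  P5: no waits; runs immediately, freeing m8 and m16
  P8: everything it awaited (m8) is free; runs, freeing m1
  P1: no waits; runs immediately, freeing m2
  P3: no waits; runs immediately, freeing m9 and m4
  P7: everything it awaited (m1) is free; runs, freeing m17
  P6: everything it awaited (m17) is free; runs, freeing m11 and m3
  P4: everything it awaited (m3) is free; runs, freeing m14 and m5
  P9: everything it awaited (m14 and m4) is free; runs, freeing m0 and m13


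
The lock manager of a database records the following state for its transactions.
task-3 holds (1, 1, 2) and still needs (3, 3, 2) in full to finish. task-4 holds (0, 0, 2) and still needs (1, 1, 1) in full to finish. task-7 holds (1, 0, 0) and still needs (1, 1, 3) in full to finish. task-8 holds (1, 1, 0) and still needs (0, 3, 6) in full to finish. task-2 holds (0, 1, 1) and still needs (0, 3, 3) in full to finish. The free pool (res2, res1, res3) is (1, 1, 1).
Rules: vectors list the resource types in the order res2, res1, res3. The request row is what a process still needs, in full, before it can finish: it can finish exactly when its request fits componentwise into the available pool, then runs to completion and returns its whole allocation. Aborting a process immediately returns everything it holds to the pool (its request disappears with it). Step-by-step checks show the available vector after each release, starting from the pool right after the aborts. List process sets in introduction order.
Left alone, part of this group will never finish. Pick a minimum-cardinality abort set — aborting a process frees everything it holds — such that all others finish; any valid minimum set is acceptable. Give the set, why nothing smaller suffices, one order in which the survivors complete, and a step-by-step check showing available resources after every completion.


Minimum abort set: task-8 and task-2.
Key observation: aborting task-8 and task-2 returns (1, 2, 1), and task-3 — hopeless before — runs at step 3 with the returned capacity in the pool.
Minimality, checking each single-abort alternative: task-3 alone leaves task-8 blocked (short on res1 and res3); task-4 alone leaves task-3 blocked (short on res2 and res1); task-7 alone leaves task-3 blocked (short on res2 and res1); task-8 alone leaves task-3 blocked (short on res1); task-2 alone leaves task-3 blocked (short on res2 and res1).
Survivors finish in the order: task-4, task-7, task-3. Walking it through (pool after the aborts first):
  pool = (2, 3, 2)
  run task-4 (needs (1, 1, 1), free (2, 3, 2)); after release of (0, 0, 2) the pool is (2, 3, 4)
  run task-7 (needs (1, 1, 3), free (2, 3, 4)); after release of (1, 0, 0) the pool is (3, 3, 4)
  run task-3 (needs (3, 3, 2), free (3, 3, 4)); after release of (1, 1, 2) the pool is (4, 4, 6)


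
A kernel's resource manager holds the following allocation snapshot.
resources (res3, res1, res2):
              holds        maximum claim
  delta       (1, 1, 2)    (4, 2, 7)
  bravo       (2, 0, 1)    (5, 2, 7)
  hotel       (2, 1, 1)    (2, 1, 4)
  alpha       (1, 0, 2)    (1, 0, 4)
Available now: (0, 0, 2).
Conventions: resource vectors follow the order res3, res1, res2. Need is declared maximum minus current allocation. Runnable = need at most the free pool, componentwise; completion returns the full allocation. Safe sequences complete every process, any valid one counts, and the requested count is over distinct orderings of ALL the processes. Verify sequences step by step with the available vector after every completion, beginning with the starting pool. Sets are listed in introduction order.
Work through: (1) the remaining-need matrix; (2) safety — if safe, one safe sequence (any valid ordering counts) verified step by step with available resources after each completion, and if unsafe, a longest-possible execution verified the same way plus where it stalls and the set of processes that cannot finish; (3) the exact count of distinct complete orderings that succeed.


(1) Remaining need (order res3, res1, res2):
  delta: (3, 1, 5)
  bravo: (3, 2, 6)
  hotel: (0, 0, 3)
  alpha: (0, 0, 2)
(2) SAFE — a valid safe sequence is alpha, hotel, delta, bravo.
Key observation: the first exact fit in this order is alpha — it needs (0, 0, 2) with (0, 0, 2) free, meeting a requested resource to the last unit.
Verifying each step:
  pool = (0, 0, 2)
  alpha needs (0, 0, 2) <= (0, 0, 2) -> finishes; pool += (1, 0, 2) = (1, 0, 4)
  hotel needs (0, 0, 3) <= (1, 0, 4) -> finishes; pool += (2, 1, 1) = (3, 1, 5)
  delta needs (3, 1, 5) <= (3, 1, 5) -> finishes; pool += (1, 1, 2) = (4, 2, 7)
  bravo needs (3, 2, 6) <= (4, 2, 7) -> finishes; pool += (2, 0, 1) = (6, 2, 8)
(3) Precisely 1 of the possible complete orderings is a safe sequence.


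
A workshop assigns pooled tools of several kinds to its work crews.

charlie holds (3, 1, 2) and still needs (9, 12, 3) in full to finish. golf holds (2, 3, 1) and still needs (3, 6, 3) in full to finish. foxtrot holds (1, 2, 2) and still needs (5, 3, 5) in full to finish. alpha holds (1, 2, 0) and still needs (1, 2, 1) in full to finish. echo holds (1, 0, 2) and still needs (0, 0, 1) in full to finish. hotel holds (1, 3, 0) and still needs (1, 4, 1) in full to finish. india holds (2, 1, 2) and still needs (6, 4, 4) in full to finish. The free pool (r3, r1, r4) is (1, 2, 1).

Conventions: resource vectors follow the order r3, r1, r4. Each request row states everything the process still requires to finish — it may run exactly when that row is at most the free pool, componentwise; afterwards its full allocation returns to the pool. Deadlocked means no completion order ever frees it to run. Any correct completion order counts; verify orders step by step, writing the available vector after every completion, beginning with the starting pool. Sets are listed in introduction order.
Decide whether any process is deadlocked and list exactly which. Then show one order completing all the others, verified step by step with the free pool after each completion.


No process is deadlocked.
Key observation: starting with alpha, each completion frees enough for the next — no one is permanently blocked.
A valid finishing order for the others: alpha, echo, hotel, golf, india, foxtrot, charlie. Check, step by step:
  pool = (1, 2, 1)
  alpha: need (1, 2, 1) fits (1, 2, 1); releases (1, 2, 0), pool now (2, 4, 1)
  echo: need (0, 0, 1) fits (2, 4, 1); releases (1, 0, 2), pool now (3, 4, 3)
  hotel: need (1, 4, 1) fits (3, 4, 3); releases (1, 3, 0), pool now (4, 7, 3)
  golf: need (3, 6, 3) fits (4, 7, 3); releases (2, 3, 1), pool now (6, 10, 4)
  india: need (6, 4, 4) fits (6, 10, 4); releases (2, 1, 2), pool now (8, 11, 6)
  foxtrot: need (5, 3, 5) fits (8, 11, 6); releases (1, 2, 2), pool now (9, 13, 8)
  charlie: need (9, 12, 3) fits (9, 13, 8); releases (3, 1, 2), pool now (12, 14, 10)


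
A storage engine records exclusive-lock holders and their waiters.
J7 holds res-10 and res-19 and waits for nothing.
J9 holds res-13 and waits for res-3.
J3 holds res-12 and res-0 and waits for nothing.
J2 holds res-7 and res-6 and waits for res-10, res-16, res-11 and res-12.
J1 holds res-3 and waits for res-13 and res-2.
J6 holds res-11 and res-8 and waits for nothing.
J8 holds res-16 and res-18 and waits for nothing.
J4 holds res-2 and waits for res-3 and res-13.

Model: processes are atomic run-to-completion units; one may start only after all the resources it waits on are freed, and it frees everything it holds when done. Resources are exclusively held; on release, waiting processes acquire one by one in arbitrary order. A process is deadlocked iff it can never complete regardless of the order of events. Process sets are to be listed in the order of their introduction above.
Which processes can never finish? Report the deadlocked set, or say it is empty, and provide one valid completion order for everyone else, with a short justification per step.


The deadlocked set is J9, J1 and J4.
Key observation: the knot is the closed ring of waits J9 -> J1 -> J9; J4 is caught in further circular waits.
The rest can finish in the order J6, J8, J3, J7, J2.
Walking it through:
  run J6 (it waits on nothing); releases res-11 and res-8
  run J8 (it waits on nothing); releases res-16 and res-18
  run J3 (it waits on nothing); releases res-12 and res-0
  run J7 (it waits on nothing); releases res-10 and res-19
  J2 waits on res-10, res-16, res-11 and res-12 — all released -> runs and releases res-7 and res-6


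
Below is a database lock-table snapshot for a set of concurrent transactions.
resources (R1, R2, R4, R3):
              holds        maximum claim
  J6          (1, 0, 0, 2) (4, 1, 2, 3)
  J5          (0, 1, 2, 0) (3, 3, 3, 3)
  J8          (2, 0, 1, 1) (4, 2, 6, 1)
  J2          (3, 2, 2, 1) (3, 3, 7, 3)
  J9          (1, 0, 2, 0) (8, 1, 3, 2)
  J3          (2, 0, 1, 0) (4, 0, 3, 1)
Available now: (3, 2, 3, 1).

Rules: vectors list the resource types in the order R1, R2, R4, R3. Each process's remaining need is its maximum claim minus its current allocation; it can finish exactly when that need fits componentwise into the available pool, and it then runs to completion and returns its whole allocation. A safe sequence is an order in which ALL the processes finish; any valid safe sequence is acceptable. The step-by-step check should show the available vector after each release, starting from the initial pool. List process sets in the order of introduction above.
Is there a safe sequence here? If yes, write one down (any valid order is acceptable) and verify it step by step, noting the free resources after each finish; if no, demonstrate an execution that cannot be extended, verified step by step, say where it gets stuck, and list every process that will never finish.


The state is SAFE; one workable sequence: J6, J3, J5, J8, J9, J2.
Key observation: reading the order forward, J6 is the first process whose need (3, 1, 2, 1) meets the free pool (3, 2, 3, 1) exactly on a resource it requests.
Check, step by step:
  pool = (3, 2, 3, 1)
  J6: need (3, 1, 2, 1) fits (3, 2, 3, 1); releases (1, 0, 0, 2), pool now (4, 2, 3, 3)
  J3: need (2, 0, 2, 1) fits (4, 2, 3, 3); releases (2, 0, 1, 0), pool now (6, 2, 4, 3)
  J5: need (3, 2, 1, 3) fits (6, 2, 4, 3); releases (0, 1, 2, 0), pool now (6, 3, 6, 3)
  J8: need (2, 2, 5, 0) fits (6, 3, 6, 3); releases (2, 0, 1, 1), pool now (8, 3, 7, 4)
  J9: need (7, 1, 1, 2) fits (8, 3, 7, 4); releases (1, 0, 2, 0), pool now (9, 3, 9, 4)
  J2: need (0, 1, 5, 2) fits (9, 3, 9, 4); releases (3, 2, 2, 1), pool now (12, 5, 11, 5)
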